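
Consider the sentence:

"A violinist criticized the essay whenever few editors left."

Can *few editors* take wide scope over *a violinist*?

*few editors* sits inside the adjunct clause *whenever few editors left*.
Scope out of an adjunct clause is unavailable: QR respects the adjunct-island constraint.
Hence only narrow scope for *few editors* (under *a violinist*) survives.

No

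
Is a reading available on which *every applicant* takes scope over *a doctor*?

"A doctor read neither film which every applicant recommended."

Structurally, *every applicant* is inside the relative clause *which every applicant recommended* modifying *neither film*.
A relative clause is a scope island — quantifier raising cannot cross its boundary.
The inverse ordering *every applicant* > *a doctor* is therefore underivable.

No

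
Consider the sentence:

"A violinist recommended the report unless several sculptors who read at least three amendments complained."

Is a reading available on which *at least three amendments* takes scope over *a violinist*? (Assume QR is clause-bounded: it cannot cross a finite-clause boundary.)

No

The target quantifier *at least three amendments* is part of the relative clause *who read at least three amendments*, which is itself inside the adjunct *unless several sculptors who read at least three amendments complained*.
Nested islands: the RC island is itself inside an adjunct island, so wide scope is doubly excluded.
So the wide-scope reading for *at least three amendments* is blocked.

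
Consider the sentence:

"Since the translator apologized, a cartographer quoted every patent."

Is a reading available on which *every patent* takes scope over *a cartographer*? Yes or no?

Yes

*every patent* is a matrix argument; the adjunct is an island but the target quantifier is outside it.
QR within a single clause is free, so the lower quantifier may take scope over the higher one.
Both orderings are possible: *a cartographer* > *every patent* and *every patent* > *a cartographer*.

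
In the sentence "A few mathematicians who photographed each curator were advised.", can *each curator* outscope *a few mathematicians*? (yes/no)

No

*each curator* occurs within the relative clause *who photographed each curator*.
QR out of a relative clause is ruled out by the relative-clause island constraint.
Hence only narrow scope for *each curator* (under *a few mathematicians*) survives.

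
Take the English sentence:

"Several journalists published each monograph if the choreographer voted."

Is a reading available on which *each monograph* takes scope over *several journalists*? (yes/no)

Although there is an adjunct clause, *each monograph* is in the main clause, not inside the adjunct.
QR within a single clause is free, so the lower quantifier may take scope over the higher one.

Yes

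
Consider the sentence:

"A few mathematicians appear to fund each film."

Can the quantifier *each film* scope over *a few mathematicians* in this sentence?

Yes

The matrix predicate is a raising verb, whose infinitival complement is not a scope island — *each film* can QR into the matrix clause.
Since no island is crossed, the inverse ordering is licensed alongside surface scope.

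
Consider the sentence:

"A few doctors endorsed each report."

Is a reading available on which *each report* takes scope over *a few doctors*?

Yes

Both DPs are arguments of the same predicate; there is no clause or island boundary between them.
With no island boundary between them, the object can take inverse scope over the subject via ordinary QR within the clause.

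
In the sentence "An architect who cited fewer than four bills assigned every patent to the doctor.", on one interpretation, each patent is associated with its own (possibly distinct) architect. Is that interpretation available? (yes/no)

Yes

The described interpretation is the *every patent* > *an architect* scoping.
Although the sentence contains a relative clause (*who cited fewer than four bills*), *every patent* is outside it, in the matrix VP.
Ordinary QR to a clause-peripheral position gives the wide-scope LF for the lower DP.
The sentence is scopally ambiguous between *an architect* > *every patent* and *every patent* > *an architect*.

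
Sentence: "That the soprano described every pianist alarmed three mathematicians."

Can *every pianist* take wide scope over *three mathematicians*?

No

The DP *every pianist* is contained in the sentential subject *that the soprano described every pianist*.
Clausal subjects are scope islands; QR from inside the subject into the matrix is barred.
So *every pianist* cannot raise to a position above *three mathematicians*.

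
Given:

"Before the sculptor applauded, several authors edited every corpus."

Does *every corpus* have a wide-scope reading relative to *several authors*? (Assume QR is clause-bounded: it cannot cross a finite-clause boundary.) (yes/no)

Yes

Although there is an adjunct clause, *every corpus* is in the main clause, not inside the adjunct.
QR within a single clause is free, so the lower quantifier may take scope over the higher one.
The sentence is scopally ambiguous between *several authors* > *every corpus* and *every corpus* > *several authors*.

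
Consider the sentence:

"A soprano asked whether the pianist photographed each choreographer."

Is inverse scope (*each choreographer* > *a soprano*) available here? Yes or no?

No

*each choreographer* occurs within the embedded question *whether the pianist photographed each choreographer*.
Embedded questions are wh-islands: a quantifier inside an indirect question cannot QR into the matrix clause.
The inverse ordering *each choreographer* > *a soprano* is therefore underivable.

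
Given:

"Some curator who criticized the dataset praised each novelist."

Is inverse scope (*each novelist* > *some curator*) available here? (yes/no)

The relative clause *who criticized the dataset* modifies *some curator*, but *each novelist* is not inside that relative clause — it is an argument of the matrix verb.
No island intervenes, so both surface and inverse scope are derivable.
The sentence is scopally ambiguous between *some curator* > *each novelist* and *each novelist* > *some curator*.

Yes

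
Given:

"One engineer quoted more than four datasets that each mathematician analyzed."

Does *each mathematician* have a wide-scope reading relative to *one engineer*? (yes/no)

*each mathematician* sits inside the relative clause *that each mathematician analyzed* modifying *more than four datasets*.
A relative clause is a scope island — quantifier raising cannot cross its boundary.
So *each mathematician* cannot raise high enough to outscope *one engineer*; only the surface ordering *one engineer* > *each mathematician* is available.
(Only the surface reading survives: one fixed engineer with respect to all the relevant mathematicians.)

No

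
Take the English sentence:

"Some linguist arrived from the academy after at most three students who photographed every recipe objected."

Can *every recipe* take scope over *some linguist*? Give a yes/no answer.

The target quantifier *every recipe* is part of the relative clause *who photographed every recipe*, which is itself inside the adjunct *after at most three students who photographed every recipe objected*.
Nested islands: the RC island is itself inside an adjunct island, so wide scope is doubly excluded.
There is no licit LF on which *every recipe* c-commands *some linguist*.

No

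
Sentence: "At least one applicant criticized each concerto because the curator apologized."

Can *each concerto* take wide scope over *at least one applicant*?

Yes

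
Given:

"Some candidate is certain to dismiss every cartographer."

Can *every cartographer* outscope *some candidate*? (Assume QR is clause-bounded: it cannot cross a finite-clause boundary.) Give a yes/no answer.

Yes

*every cartographer* is the object of the infinitival complement of a raising predicate; raising infinitives are transparent for QR, so the two DPs are in effect clausemates.
Since no island is crossed, the inverse ordering is licensed alongside surface scope.
Both orderings are possible: *some candidate* > *every cartographer* and *every cartographer* > *some candidate*.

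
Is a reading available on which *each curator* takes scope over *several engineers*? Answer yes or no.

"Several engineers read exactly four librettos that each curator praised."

No

The DP *each curator* is contained in the relative clause *that each curator praised* modifying *exactly four librettos*.
Quantifiers inside a relative clause are trapped there; the RC boundary blocks QR.
So the wide-scope reading for *each curator* is blocked.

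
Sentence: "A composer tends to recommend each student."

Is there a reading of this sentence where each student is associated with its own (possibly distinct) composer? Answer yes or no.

That reading corresponds to *each student* > *a composer*.
The matrix predicate is a raising verb, whose infinitival complement is not a scope island — *each student* can QR into the matrix clause.
No island intervenes, so both surface and inverse scope are derivable.

Yes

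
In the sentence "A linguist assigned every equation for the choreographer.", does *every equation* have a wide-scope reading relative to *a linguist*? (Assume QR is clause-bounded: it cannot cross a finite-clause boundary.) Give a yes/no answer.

Yes

*a linguist* and *every equation* are co-arguments of the matrix verb, with nothing but a clause-internal boundary between them.
Since no island is crossed, the inverse ordering is licensed alongside surface scope.
Both orderings are possible: *a linguist* > *every equation* and *every equation* > *a linguist*.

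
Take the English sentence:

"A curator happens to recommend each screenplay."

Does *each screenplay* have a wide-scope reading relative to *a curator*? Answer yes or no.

Yes

The matrix predicate is a raising verb, whose infinitival complement is not a scope island — *each screenplay* can QR into the matrix clause.
No island intervenes, so both surface and inverse scope are derivable.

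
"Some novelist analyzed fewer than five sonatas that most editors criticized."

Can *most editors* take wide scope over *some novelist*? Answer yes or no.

No

*most editors* is embedded in the relative clause *that most editors criticized* modifying *fewer than five sonatas*.
Relative clauses are scope islands: a quantifier cannot QR out of a relative clause to take scope in the matrix clause.
So *most editors* cannot raise high enough to outscope *some novelist*; only the surface ordering *some novelist* > *most editors* is available.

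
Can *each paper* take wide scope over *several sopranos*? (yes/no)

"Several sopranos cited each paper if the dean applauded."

Yes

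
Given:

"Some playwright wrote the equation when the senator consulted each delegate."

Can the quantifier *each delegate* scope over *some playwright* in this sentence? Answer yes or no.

*each delegate* sits inside the adjunct clause *when the senator consulted each delegate*.
Adjunct clauses are scope islands: a quantifier inside an adjunct cannot raise into the matrix clause.
*each delegate* is confined to the island and cannot take scope over *some playwright*.

No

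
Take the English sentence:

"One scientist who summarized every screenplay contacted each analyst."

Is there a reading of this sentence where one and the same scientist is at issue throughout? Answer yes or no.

The paraphrase describes the scope ordering *one scientist* > *each analyst*.
That is the surface-scope ordering, which is always one of the available readings — island constraints only ever restrict inverse scope.

Yes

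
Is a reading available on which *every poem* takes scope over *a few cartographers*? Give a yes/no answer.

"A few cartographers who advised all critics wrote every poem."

The relative clause *who advised all critics* modifies *a few cartographers*, but *every poem* is not inside that relative clause — it is an argument of the matrix verb.
Since no island is crossed, the inverse ordering is licensed alongside surface scope.
Both orderings are possible: *a few cartographers* > *every poem* and *every poem* > *a few cartographers*.

Yes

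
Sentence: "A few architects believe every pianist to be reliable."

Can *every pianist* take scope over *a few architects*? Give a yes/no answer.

The ECM infinitive is scope-transparent — *every pianist* is free to raise above *a few architects*.
No island intervenes, so both surface and inverse scope are derivable.

Yes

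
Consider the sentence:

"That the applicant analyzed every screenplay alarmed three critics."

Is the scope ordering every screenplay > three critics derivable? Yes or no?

No

The DP *every screenplay* is contained in the sentential subject *that the applicant analyzed every screenplay*.
Sentential subjects are islands: a quantifier inside the subject clause cannot raise over the matrix predicate.
So the wide-scope reading for *every screenplay* is blocked.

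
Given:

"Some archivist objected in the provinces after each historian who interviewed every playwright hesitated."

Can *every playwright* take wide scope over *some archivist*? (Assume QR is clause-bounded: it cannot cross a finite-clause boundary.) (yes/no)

Structurally, *every playwright* is inside the relative clause *who interviewed every playwright*, which is itself inside the adjunct *after each historian who interviewed every playwright hesitated*.
Even if one barrier were somehow void, the other would still block QR.
Hence only narrow scope for *every playwright* (under *some archivist*) survives.

No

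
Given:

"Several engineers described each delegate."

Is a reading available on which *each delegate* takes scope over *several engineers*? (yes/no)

*several engineers* and *each delegate* are co-arguments of the matrix verb, with nothing but a clause-internal boundary between them.
Ordinary QR to a clause-peripheral position gives the wide-scope LF for the lower DP.

Yes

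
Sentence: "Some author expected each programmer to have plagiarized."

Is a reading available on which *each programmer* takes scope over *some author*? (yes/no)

Yes

The ECM infinitive is scope-transparent — *each programmer* is free to raise above *some author*.
Ordinary QR to a clause-peripheral position gives the wide-scope LF for the lower DP.
The sentence is scopally ambiguous between *some author* > *each programmer* and *each programmer* > *some author*.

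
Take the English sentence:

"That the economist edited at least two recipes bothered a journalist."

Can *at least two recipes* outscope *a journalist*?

No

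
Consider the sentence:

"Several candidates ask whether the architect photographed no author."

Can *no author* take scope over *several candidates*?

No

*no author* is embedded in the embedded question *whether the architect photographed no author*.
An indirect question is a wh-island; the filled [Spec,CP] blocks QR across the CP edge.
*no author* > *several candidates* would require crossing that boundary, which is illicit.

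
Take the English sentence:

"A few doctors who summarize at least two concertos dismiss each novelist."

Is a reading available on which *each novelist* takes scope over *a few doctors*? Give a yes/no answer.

Yes

*each novelist* is a matrix argument; only *a few doctors* is modified by the relative clause *who summarize at least two concertos*, so the RC island is irrelevant to the target quantifier.
Ordinary QR to a clause-peripheral position gives the wide-scope LF for the lower DP.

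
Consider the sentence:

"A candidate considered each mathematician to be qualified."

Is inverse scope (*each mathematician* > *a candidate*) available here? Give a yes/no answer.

Yes

ECM infinitives lack a CP barrier, so *each mathematician* can QR over the matrix subject *a candidate*.
No island intervenes, so both surface and inverse scope are derivable.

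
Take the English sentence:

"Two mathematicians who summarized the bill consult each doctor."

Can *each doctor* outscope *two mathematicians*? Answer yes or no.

The relative clause *who summarized the bill* modifies *two mathematicians*, but *each doctor* is not inside that relative clause — it is an argument of the matrix verb.
With no island boundary between them, the object can take inverse scope over the subject via ordinary QR within the clause.

Yes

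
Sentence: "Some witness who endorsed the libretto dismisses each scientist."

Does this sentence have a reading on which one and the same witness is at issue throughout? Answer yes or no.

Yes

This is the *some witness* > *each scientist* reading.
That is the surface-scope ordering, which is always one of the available readings — island constraints only ever restrict inverse scope.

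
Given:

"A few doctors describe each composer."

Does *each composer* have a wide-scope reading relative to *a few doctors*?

*each composer* and *a few doctors* are in the same minimal clause.
Ordinary QR to a clause-peripheral position gives the wide-scope LF for the lower DP.

Yes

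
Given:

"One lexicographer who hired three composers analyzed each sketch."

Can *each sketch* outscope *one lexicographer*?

Yes

*each sketch* is a matrix argument; only *one lexicographer* is modified by the relative clause *who hired three composers*, so the RC island is irrelevant to the target quantifier.
Since no island is crossed, the inverse ordering is licensed alongside surface scope.
The sentence is scopally ambiguous between *one lexicographer* > *each sketch* and *each sketch* > *one lexicographer*.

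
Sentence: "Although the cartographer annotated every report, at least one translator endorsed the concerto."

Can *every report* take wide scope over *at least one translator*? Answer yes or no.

No

*every report* sits inside the adjunct clause *although the cartographer annotated every report*.
Adjunct clauses are scope islands: a quantifier inside an adjunct cannot raise into the matrix clause.
The ordering *every report* > *at least one translator* is therefore underivable.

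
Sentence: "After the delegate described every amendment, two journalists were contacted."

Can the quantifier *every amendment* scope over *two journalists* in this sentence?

No

The target quantifier *every amendment* is part of the adjunct clause *after the delegate described every amendment*.
Since the clause is an adjunct (not a complement), the Adjunct Condition blocks QR across its edge.
The ordering *every amendment* > *two journalists* is therefore underivable.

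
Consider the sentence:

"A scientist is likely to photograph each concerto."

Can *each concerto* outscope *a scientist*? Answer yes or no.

The matrix predicate is a raising verb, whose infinitival complement is not a scope island — *each concerto* can QR into the matrix clause.
Nothing blocks QR of the lower DP to a position above the higher one, so inverse scope is available.
Both orderings are possible: *a scientist* > *each concerto* and *each concerto* > *a scientist*.

Yes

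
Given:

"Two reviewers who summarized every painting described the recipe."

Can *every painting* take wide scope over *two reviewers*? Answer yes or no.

Structurally, *every painting* is inside the relative clause *who summarized every painting*.
Relative clauses block scope extraction: QR cannot target a position outside the modified NP.
There is no licit LF on which *every painting* c-commands *two reviewers*.

No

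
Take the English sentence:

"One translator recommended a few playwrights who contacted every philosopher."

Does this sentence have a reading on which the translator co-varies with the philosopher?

That reading corresponds to *every philosopher* > *one translator*.
*every philosopher* occurs within the relative clause *who contacted every philosopher* modifying *a few playwrights*.
The relative clause forms an island for QR, so the quantifier is confined to the head noun's restrictor.
*every philosopher* > *one translator* would require crossing that boundary, which is illicit.

No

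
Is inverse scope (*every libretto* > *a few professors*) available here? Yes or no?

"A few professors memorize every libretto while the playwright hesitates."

Yes

The adjunct clause does not contain *every libretto*, which is the matrix object.
Nothing blocks QR of the lower DP to a position above the higher one, so inverse scope is available.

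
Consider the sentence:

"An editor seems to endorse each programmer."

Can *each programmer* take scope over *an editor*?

Yes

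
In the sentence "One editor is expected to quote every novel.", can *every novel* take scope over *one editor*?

Yes

Infinitival complements of raising predicates do not block QR; *every novel* and *one editor* are effectively clausemates.
Ordinary QR to a clause-peripheral position gives the wide-scope LF for the lower DP.
So *every novel* > *one editor* is among the available readings.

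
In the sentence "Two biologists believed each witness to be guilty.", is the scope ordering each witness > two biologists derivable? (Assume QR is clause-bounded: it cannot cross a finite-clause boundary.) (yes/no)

*each witness* is the subject of an ECM infinitive — the infinitival complement of an ECM verb is not a scope island, so *each witness* can raise into the matrix clause.
Clause-internal QR can adjoin the lower DP above the subject, yielding the inverse reading.

Yes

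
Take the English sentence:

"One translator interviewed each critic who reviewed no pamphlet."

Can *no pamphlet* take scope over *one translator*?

*no pamphlet* occurs within the relative clause *who reviewed no pamphlet* modifying *each critic*.
A relative clause is a scope island — quantifier raising cannot cross its boundary.
There is no licit LF on which *no pamphlet* c-commands *one translator*.

No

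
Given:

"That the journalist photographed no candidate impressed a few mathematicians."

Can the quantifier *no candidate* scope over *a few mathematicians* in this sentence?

No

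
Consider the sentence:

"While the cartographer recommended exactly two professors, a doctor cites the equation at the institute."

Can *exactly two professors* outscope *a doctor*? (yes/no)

No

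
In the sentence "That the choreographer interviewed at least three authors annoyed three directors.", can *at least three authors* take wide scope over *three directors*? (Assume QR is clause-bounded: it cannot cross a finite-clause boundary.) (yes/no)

The target quantifier *at least three authors* is part of the sentential subject *that the choreographer interviewed at least three authors*.
Subjects — clausal subjects included — are islands for extraction, and QR is no exception.
There is no licit LF on which *at least three authors* c-commands *three directors*.

No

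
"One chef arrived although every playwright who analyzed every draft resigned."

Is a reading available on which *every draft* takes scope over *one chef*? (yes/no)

No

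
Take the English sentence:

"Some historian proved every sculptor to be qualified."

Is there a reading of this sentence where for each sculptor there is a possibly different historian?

Yes

The described interpretation is the *every sculptor* > *some historian* scoping.
*every sculptor* is an ECM subject; ECM complements are not islands, and the embedded quantifier may take matrix scope.
Clause-internal QR can adjoin the lower DP above the subject, yielding the inverse reading.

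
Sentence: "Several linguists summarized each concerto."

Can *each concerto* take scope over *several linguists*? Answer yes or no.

*each concerto* and *several linguists* are in the same minimal clause.
Ordinary QR to a clause-peripheral position gives the wide-scope LF for the lower DP.
Both orderings are possible: *several linguists* > *each concerto* and *each concerto* > *several linguists*.

Yes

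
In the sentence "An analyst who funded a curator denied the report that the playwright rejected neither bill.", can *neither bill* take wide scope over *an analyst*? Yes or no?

No

*neither bill* occurs within the complex NP *the report that the playwright rejected neither bill*.
Noun-complement clauses are scope islands (the Complex NP Constraint): a quantifier inside one cannot scope into the matrix.
So the wide-scope reading for *neither bill* is blocked.
(Only the surface reading survives: one fixed analyst with respect to all the relevant bills.)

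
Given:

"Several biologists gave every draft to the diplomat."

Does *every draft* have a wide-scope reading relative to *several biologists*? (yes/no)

*every draft* is the matrix object and *several biologists* the matrix subject; the two are clausemates.
Nothing blocks QR of the lower DP to a position above the higher one, so inverse scope is available.

Yes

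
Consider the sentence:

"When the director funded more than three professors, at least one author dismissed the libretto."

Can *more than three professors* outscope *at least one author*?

The DP *more than three professors* is contained in the adjunct clause *when the director funded more than three professors*.
The adjunct-island constraint bars QR out of an adverbial clause.
The ordering *more than three professors* > *at least one author* is therefore underivable.

No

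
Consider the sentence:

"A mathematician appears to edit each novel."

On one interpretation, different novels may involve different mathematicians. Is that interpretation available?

The described interpretation is the *each novel* > *a mathematician* scoping.
*each novel* is the object of the infinitival complement of a raising predicate; raising infinitives are transparent for QR, so the two DPs are in effect clausemates.
With no island boundary between them, the object can take inverse scope over the subject via ordinary QR within the clause.

Yes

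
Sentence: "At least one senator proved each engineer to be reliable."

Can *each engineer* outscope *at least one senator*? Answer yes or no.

Yes

ECM infinitives lack a CP barrier, so *each engineer* can QR over the matrix subject *at least one senator*.
No island intervenes, so both surface and inverse scope are derivable.
So *each engineer* > *at least one senator* is among the available readings.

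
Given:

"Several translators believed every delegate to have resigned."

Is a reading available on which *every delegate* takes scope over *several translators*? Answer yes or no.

Yes

ECM infinitives lack a CP barrier, so *every delegate* can QR over the matrix subject *several translators*.
With no island boundary between them, the object can take inverse scope over the subject via ordinary QR within the clause.
The sentence is scopally ambiguous between *several translators* > *every delegate* and *every delegate* > *several translators*.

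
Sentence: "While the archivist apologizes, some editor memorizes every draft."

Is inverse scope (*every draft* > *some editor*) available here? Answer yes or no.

Although there is an adjunct clause, *every draft* is in the main clause, not inside the adjunct.
No island intervenes, so both surface and inverse scope are derivable.

Yes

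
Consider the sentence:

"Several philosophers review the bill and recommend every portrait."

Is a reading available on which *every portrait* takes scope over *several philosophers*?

Structurally, *every portrait* is inside one conjunct of the coordinate structure (*recommend every portrait*).
Coordinate structures are islands for non-across-the-board movement, QR included.
So *every portrait* cannot raise high enough to outscope *several philosophers*; only the surface ordering *several philosophers* > *every portrait* is available.

No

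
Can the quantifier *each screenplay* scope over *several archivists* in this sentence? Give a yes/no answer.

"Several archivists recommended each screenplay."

Yes

*each screenplay* and *several archivists* are in the same minimal clause.
QR within a single clause is free, so the lower quantifier may take scope over the higher one.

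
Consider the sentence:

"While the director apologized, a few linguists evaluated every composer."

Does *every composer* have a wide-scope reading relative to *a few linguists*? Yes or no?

Neither queried DP is inside the adjunct, so the adjunct-island constraint does not apply.
Nothing blocks QR of the lower DP to a position above the higher one, so inverse scope is available.

Yes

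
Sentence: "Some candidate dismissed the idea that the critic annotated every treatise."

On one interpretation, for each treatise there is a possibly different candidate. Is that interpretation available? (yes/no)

No

That reading corresponds to *every treatise* > *some candidate*.
The DP *every treatise* is contained in the complex NP *the idea that the critic annotated every treatise*.
The complex NP is opaque for QR — the quantifier is frozen inside the noun's complement.
*every treatise* is confined to the island and cannot take scope over *some candidate*.
(Only the surface reading survives: one fixed candidate with respect to all the relevant treatises.)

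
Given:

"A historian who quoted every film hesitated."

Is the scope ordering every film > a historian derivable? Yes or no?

No

Structurally, *every film* is inside the relative clause *who quoted every film*.
Quantifiers inside a relative clause are trapped there; the RC boundary blocks QR.
So *every film* cannot raise to a position above *a historian*.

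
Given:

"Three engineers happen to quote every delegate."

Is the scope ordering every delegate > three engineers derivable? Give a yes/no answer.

Raising constructions are monoclausal for scope purposes; *every delegate* is not separated from *three engineers* by any island.
No island intervenes, so both surface and inverse scope are derivable.
Both orderings are possible: *three engineers* > *every delegate* and *every delegate* > *three engineers*.

Yes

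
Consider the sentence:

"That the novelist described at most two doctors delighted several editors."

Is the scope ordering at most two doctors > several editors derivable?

No

The target quantifier *at most two doctors* is part of the sentential subject *that the novelist described at most two doctors*.
Subjects — clausal subjects included — are islands for extraction, and QR is no exception.
*at most two doctors* > *several editors* would require crossing that boundary, which is illicit.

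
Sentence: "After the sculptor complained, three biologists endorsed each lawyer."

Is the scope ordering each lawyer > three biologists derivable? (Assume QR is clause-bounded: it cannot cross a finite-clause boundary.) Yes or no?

The adjunct clause does not contain *each lawyer*, which is the matrix object.
Nothing blocks QR of the lower DP to a position above the higher one, so inverse scope is available.
The sentence is scopally ambiguous between *three biologists* > *each lawyer* and *each lawyer* > *three biologists*.

Yes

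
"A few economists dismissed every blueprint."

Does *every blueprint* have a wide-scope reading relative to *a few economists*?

Yes

*every blueprint* and *a few economists* are in the same minimal clause.
Clause-internal QR can adjoin the lower DP above the subject, yielding the inverse reading.
The sentence is scopally ambiguous between *a few economists* > *every blueprint* and *every blueprint* > *a few economists*.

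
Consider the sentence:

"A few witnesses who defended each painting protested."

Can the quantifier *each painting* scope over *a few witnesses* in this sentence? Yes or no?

Structurally, *each painting* is inside the relative clause *who defended each painting*.
Relative clauses block scope extraction: QR cannot target a position outside the modified NP.
*each painting* > *a few witnesses* would require crossing that boundary, which is illicit.

No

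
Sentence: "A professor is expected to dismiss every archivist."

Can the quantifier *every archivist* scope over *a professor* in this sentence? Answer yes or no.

Yes

The matrix predicate is a raising verb, whose infinitival complement is not a scope island — *every archivist* can QR into the matrix clause.
Since no island is crossed, the inverse ordering is licensed alongside surface scope.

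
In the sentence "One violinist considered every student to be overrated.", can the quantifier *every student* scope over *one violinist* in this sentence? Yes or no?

*every student* is an ECM subject; ECM complements are not islands, and the embedded quantifier may take matrix scope.
No island intervenes, so both surface and inverse scope are derivable.

Yes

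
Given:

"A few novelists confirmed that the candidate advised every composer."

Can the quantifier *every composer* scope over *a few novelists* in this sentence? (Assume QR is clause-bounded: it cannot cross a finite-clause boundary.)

No

*every composer* is embedded in the finite complement clause *that the candidate advised every composer*.
With QR restricted to its own tensed clause, the embedded quantifier cannot reach a matrix scope position.
So *every composer* cannot raise to a position above *a few novelists*.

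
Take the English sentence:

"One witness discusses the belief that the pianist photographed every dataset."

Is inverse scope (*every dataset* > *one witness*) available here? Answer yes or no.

No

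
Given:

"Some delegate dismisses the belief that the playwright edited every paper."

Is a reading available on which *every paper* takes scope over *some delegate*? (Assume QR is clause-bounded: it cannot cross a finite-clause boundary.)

No

*every paper* sits inside the complex NP *the belief that the playwright edited every paper*.
Noun-complement clauses are scope islands (the Complex NP Constraint): a quantifier inside one cannot scope into the matrix.
Hence only narrow scope for *every paper* (under *some delegate*) survives.
(Only the surface reading survives: one fixed delegate with respect to all the relevant papers.)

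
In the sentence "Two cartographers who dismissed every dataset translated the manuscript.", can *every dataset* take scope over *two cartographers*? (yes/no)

*every dataset* is embedded in the relative clause *who dismissed every dataset*.
Quantifiers inside a relative clause are trapped there; the RC boundary blocks QR.
So *every dataset* cannot raise high enough to outscope *two cartographers*; only the surface ordering *two cartographers* > *every dataset* is available.

No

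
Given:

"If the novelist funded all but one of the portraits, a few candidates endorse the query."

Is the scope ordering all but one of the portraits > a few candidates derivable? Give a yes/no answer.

*all but one of the portraits* occurs within the adjunct clause *if the novelist funded all but one of the portraits*.
Since the clause is an adjunct (not a complement), the Adjunct Condition blocks QR across its edge.
So *all but one of the portraits* cannot raise to a position above *a few candidates*.

No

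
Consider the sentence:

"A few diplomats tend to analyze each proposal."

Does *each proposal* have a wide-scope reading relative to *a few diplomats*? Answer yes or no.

Raising constructions are monoclausal for scope purposes; *each proposal* is not separated from *a few diplomats* by any island.
QR within a single clause is free, so the lower quantifier may take scope over the higher one.

Yes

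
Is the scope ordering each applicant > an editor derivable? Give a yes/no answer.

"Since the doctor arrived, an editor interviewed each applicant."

Yes

Neither queried DP is inside the adjunct, so the adjunct-island constraint does not apply.
Ordinary QR to a clause-peripheral position gives the wide-scope LF for the lower DP.
Both orderings are possible: *an editor* > *each applicant* and *each applicant* > *an editor*.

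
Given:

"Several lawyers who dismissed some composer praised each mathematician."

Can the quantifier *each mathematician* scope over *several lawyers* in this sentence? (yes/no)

Although the sentence contains a relative clause (*who dismissed some composer*), *each mathematician* is outside it, in the matrix VP.
With no island boundary between them, the object can take inverse scope over the subject via ordinary QR within the clause.

Yes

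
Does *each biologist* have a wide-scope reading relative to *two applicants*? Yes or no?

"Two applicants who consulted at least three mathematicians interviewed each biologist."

Yes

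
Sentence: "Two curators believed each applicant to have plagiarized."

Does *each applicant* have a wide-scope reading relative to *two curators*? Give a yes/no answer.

Yes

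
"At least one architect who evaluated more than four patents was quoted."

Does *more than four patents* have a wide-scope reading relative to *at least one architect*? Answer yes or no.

No

The target quantifier *more than four patents* is part of the relative clause *who evaluated more than four patents*.
A relative clause is a scope island — quantifier raising cannot cross its boundary.
There is no licit LF on which *more than four patents* c-commands *at least one architect*.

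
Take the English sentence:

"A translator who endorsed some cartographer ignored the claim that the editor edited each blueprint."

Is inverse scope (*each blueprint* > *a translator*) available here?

The DP *each blueprint* is contained in the complex NP *the claim that the editor edited each blueprint*.
A that-clause complement to a noun is an island; QR cannot cross the NP boundary.
So *each blueprint* cannot raise to a position above *a translator*.
(Only the surface reading survives: one fixed translator with respect to all the relevant blueprints.)

No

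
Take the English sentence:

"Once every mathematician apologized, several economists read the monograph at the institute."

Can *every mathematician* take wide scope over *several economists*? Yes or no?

*every mathematician* sits inside the adjunct clause *once every mathematician apologized*.
Scope out of an adjunct clause is unavailable: QR respects the adjunct-island constraint.
So *every mathematician* cannot raise to a position above *several economists*.

No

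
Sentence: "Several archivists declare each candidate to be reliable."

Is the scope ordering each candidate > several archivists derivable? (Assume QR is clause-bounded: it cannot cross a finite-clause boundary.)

Yes

*each candidate* is the subject of an ECM infinitive — the infinitival complement of an ECM verb is not a scope island, so *each candidate* can raise into the matrix clause.
Ordinary QR to a clause-peripheral position gives the wide-scope LF for the lower DP.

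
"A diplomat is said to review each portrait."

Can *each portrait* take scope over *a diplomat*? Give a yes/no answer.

Yes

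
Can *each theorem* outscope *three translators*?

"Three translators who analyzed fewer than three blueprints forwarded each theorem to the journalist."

The relative clause *who analyzed fewer than three blueprints* modifies *three translators*, but *each theorem* is not inside that relative clause — it is an argument of the matrix verb.
Ordinary QR to a clause-peripheral position gives the wide-scope LF for the lower DP.

Yes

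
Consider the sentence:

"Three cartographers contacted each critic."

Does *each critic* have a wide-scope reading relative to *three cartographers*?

Yes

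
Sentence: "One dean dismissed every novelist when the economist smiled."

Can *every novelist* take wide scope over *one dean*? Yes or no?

Yes

Although there is an adjunct clause, *every novelist* is in the main clause, not inside the adjunct.
With no island boundary between them, the object can take inverse scope over the subject via ordinary QR within the clause.
So *every novelist* > *one dean* is among the available readings.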